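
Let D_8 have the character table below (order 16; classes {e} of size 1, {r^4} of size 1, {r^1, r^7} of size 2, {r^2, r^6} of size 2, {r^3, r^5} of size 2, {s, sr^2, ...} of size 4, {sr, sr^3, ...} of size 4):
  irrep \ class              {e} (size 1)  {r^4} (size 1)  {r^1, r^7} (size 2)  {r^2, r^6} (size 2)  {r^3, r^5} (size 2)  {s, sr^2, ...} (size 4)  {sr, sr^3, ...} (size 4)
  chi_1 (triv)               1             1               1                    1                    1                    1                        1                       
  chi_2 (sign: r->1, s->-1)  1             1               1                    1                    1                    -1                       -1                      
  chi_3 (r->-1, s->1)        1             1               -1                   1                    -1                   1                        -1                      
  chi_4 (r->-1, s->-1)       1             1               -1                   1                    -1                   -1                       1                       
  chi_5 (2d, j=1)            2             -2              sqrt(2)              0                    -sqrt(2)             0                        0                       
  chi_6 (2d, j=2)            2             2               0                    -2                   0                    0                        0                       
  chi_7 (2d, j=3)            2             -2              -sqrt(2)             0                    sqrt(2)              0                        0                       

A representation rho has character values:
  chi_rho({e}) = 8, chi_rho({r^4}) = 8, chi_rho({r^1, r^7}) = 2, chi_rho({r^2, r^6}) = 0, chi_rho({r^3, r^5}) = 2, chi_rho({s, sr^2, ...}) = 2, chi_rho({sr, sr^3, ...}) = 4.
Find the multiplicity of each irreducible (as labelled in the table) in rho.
Multiplicities: chi_1: 3, chi_2: 0, chi_3: 0, chi_4: 1, chi_5: 0, chi_6: 2, chi_7: 0.

Reasoning: Use <chi_rho, chi> = (1/|G|) sum_C |C| * chi_rho(C) * conj(chi(C)) with |G| = 16 for each irreducible chi in the table:
  <chi_rho, chi_1> = (1/16)[1*(8)*conj(1) + 1*(8)*conj(1) + 2*(2)*conj(1) + 2*(0)*conj(1) + 2*(2)*conj(1) + 4*(2)*conj(1) + 4*(4)*conj(1)]
      = (1/16)[(8) + (8) + (4) + (0) + (4) + (8) + (16)] = 48/16 = 3
  <chi_rho, chi_2> = (1/16)[1*(8)*conj(1) + 1*(8)*conj(1) + 2*(2)*conj(1) + 2*(0)*conj(1) + 2*(2)*conj(1) + 4*(2)*conj(-1) + 4*(4)*conj(-1)]
      = (1/16)[(8) + (8) + (4) + (0) + (4) + (-8) + (-16)] = 0/16 = 0
  <chi_rho, chi_3> = (1/16)[1*(8)*conj(1) + 1*(8)*conj(1) + 2*(2)*conj(-1) + 2*(0)*conj(1) + 2*(2)*conj(-1) + 4*(2)*conj(1) + 4*(4)*conj(-1)]
      = (1/16)[(8) + (8) + (-4) + (0) + (-4) + (8) + (-16)] = 0/16 = 0
  <chi_rho, chi_4> = (1/16)[1*(8)*conj(1) + 1*(8)*conj(1) + 2*(2)*conj(-1) + 2*(0)*conj(1) + 2*(2)*conj(-1) + 4*(2)*conj(-1) + 4*(4)*conj(1)]
      = (1/16)[(8) + (8) + (-4) + (0) + (-4) + (-8) + (16)] = 16/16 = 1
  <chi_rho, chi_5> = (1/16)[1*(8)*conj(2) + 1*(8)*conj(-2) + 2*(2)*conj(sqrt(2)) + 2*(0)*conj(0) + 2*(2)*conj(-sqrt(2)) + 4*(2)*conj(0) + 4*(4)*conj(0)]
      = (1/16)[(16) + (-16) + (4*sqrt(2)) + (0) + (-4*sqrt(2)) + (0) + (0)] = 0/16 = 0
  <chi_rho, chi_6> = (1/16)[1*(8)*conj(2) + 1*(8)*conj(2) + 2*(2)*conj(0) + 2*(0)*conj(-2) + 2*(2)*conj(0) + 4*(2)*conj(0) + 4*(4)*conj(0)]
      = (1/16)[(16) + (16) + (0) + (0) + (0) + (0) + (0)] = 32/16 = 2
  <chi_rho, chi_7> = (1/16)[1*(8)*conj(2) + 1*(8)*conj(-2) + 2*(2)*conj(-sqrt(2)) + 2*(0)*conj(0) + 2*(2)*conj(sqrt(2)) + 4*(2)*conj(0) + 4*(4)*conj(0)]
      = (1/16)[(16) + (-16) + (-4*sqrt(2)) + (0) + (4*sqrt(2)) + (0) + (0)] = 0/16 = 0
Dimension check: dim(rho) = sum (mult * dim) = 3*1 + 0*1 + 0*1 + 1*1 + 0*2 + 2*2 + 0*2 = 8 = chi_rho(e) = 8.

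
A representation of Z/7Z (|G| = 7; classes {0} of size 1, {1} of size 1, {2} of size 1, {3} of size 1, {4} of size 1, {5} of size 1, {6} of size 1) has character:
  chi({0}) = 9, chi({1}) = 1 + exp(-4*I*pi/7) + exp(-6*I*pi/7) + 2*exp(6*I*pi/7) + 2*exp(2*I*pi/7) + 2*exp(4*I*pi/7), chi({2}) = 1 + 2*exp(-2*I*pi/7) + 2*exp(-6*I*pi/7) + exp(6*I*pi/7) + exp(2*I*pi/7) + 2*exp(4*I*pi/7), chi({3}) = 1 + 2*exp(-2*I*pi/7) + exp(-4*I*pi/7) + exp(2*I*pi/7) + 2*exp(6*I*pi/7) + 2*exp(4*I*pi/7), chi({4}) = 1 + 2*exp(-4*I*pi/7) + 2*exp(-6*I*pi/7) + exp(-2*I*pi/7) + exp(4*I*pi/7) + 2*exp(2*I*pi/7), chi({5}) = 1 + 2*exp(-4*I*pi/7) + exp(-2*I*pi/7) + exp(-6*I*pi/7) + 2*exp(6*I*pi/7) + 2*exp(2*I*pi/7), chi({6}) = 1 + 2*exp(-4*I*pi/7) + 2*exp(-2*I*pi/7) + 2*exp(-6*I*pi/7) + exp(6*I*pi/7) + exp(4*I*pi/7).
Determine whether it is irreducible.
Not irreducible (reducible): <chi, chi> = 15 > 1.

Argument: <chi, chi> = (1/|G|) sum_C |C| * |chi(C)|^2 = (1/7)[1*|9|^2 + 1*|1 + exp(-4*I*pi/7) + exp(-6*I*pi/7) + 2*exp(6*I*pi/7) + 2*exp(2*I*pi/7) + 2*exp(4*I*pi/7)|^2 + 1*|1 + 2*exp(-2*I*pi/7) + 2*exp(-6*I*pi/7) + exp(6*I*pi/7) + exp(2*I*pi/7) + 2*exp(4*I*pi/7)|^2 + 1*|1 + 2*exp(-2*I*pi/7) + exp(-4*I*pi/7) + exp(2*I*pi/7) + 2*exp(6*I*pi/7) + 2*exp(4*I*pi/7)|^2 + 1*|1 + 2*exp(-4*I*pi/7) + 2*exp(-6*I*pi/7) + exp(-2*I*pi/7) + exp(4*I*pi/7) + 2*exp(2*I*pi/7)|^2 + 1*|1 + 2*exp(-4*I*pi/7) + exp(-2*I*pi/7) + exp(-6*I*pi/7) + 2*exp(6*I*pi/7) + 2*exp(2*I*pi/7)|^2 + 1*|1 + 2*exp(-4*I*pi/7) + 2*exp(-2*I*pi/7) + 2*exp(-6*I*pi/7) + exp(6*I*pi/7) + exp(4*I*pi/7)|^2]
  = (1/7)[(81) + (15 + 11*exp(-4*I*pi/7) + 13*exp(-2*I*pi/7) + 9*exp(-6*I*pi/7) + 9*exp(6*I*pi/7) + 13*exp(2*I*pi/7) + 11*exp(4*I*pi/7)) + (15 + 13*exp(-4*I*pi/7) + 9*exp(-2*I*pi/7) + 11*exp(-6*I*pi/7) + 11*exp(6*I*pi/7) + 9*exp(2*I*pi/7) + 13*exp(4*I*pi/7)) + (15 + 9*exp(-4*I*pi/7) + 11*exp(-2*I*pi/7) + 13*exp(-6*I*pi/7) + 13*exp(6*I*pi/7) + 11*exp(2*I*pi/7) + 9*exp(4*I*pi/7)) + (15 + 9*exp(-4*I*pi/7) + 11*exp(-2*I*pi/7) + 13*exp(-6*I*pi/7) + 13*exp(6*I*pi/7) + 11*exp(2*I*pi/7) + 9*exp(4*I*pi/7)) + (15 + 13*exp(-4*I*pi/7) + 9*exp(-2*I*pi/7) + 11*exp(-6*I*pi/7) + 11*exp(6*I*pi/7) + 9*exp(2*I*pi/7) + 13*exp(4*I*pi/7)) + (15 + 11*exp(-4*I*pi/7) + 13*exp(-2*I*pi/7) + 9*exp(-6*I*pi/7) + 9*exp(6*I*pi/7) + 13*exp(2*I*pi/7) + 11*exp(4*I*pi/7))] = 105/7 = 15.
(Exp terms are combined using exp(i*s)*conj(exp(i*t)) = exp(i*(s-t)), and sums of them are collapsed using the identity that for every m > 1 the m distinct m-th roots of unity sum to 0, e.g. 1 + exp(2*I*pi/3) + exp(-2*I*pi/3) = 0.)
A character is irreducible iff <chi, chi> = 1, so this representation is reducible.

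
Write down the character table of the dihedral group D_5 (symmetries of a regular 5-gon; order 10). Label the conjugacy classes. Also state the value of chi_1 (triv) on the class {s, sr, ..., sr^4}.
Conjugacy classes: {e} of size 1, {r^1, r^4} of size 2, {r^2, r^3} of size 2, {s, sr, ..., sr^4} of size 5.
Character table:
  irrep \ class              {e} (size 1)  {r^1, r^4} (size 2)  {r^2, r^3} (size 2)  {s, sr, ..., sr^4} (size 5)
  chi_1 (triv)               1             1                    1                    1                          
  chi_2 (sign: r->1, s->-1)  1             1                    1                    -1                         
  chi_3 (2d, j=1)            2             -1/2 + sqrt(5)/2     -sqrt(5)/2 - 1/2     0                          
  chi_4 (2d, j=2)            2             -sqrt(5)/2 - 1/2     -1/2 + sqrt(5)/2     0                          

Spot check: chi_1 (triv) on {s, sr, ..., sr^4} = 1.

Explanation: D_5 has order 2*5 = 10 with 4 conjugacy classes, hence 4 irreducibles. Sum of squared dims 1 + 1 + 4 + 4 = 10 = |G|. Linear characters come from the abelianisation; the 2-dimensional irreps have character r^k -> 2*cos(2*pi*j*k/5), reflections -> 0.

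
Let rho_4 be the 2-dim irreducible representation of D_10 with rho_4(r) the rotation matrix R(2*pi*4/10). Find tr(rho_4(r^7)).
chi_{rho_4}(r^7) = 2*cos(2*pi*4*7/10) = -1/2 + sqrt(5)/2

Proof sketch: rho_4(r^7) is rotation by angle 2*pi*4*7/10, whose trace is 2*cos(2*pi*4*7/10) = -1/2 + sqrt(5)/2.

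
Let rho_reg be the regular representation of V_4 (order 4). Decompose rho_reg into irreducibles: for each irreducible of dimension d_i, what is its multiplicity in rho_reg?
Each irreducible V_i of dimension d_i appears with multiplicity d_i, i.e. rho_reg = (direct sum over all irreducibles V_i) d_i V_i. The irreducible dimensions for V_4 are 1, 1, 1, 1: 4 irreducibles of dimension 1, each with multiplicity 1. Total dimension 4*1*1 = 4 = |G|.

Proof sketch: General theorem: in the regular representation of a finite group G, each irreducible appears with multiplicity equal to its dimension. Check: dim(rho_reg) = sum d_i^2 = 1 + 1 + 1 + 1 = 4 = |G|.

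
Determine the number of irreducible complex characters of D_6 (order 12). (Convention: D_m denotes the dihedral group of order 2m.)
6

Argument: The number of irreducible complex representations of a finite group equals its number of conjugacy classes. D_6 has 6 conjugacy classes (n/2 + 3 for n even), so D_6 (order 12) has exactly 6 irreducible complex representations.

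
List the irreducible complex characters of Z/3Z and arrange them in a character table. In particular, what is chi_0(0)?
Character table of Z/3Z (irreps indexed chi_0,...,chi_2 with chi_k(m) = zeta_3^(k*m), zeta_3 = exp(2*pi*i/3)):
  irrep \ class  {0} (size 1)  {1} (size 1)    {2} (size 1)  
  chi_0          1             1               1             
  chi_1          1             exp(2*I*pi/3)   exp(-2*I*pi/3)
  chi_2          1             exp(-2*I*pi/3)  exp(2*I*pi/3) 

Spot check: chi_0(0) = zeta_3^(0*0) = zeta_3^0 = 1.

Derivation: Z/3Z is abelian, so all 3 irreducible complex representations are 1-dimensional. They are given by chi_k(m) = zeta_3^(k*m) for k = 0,...,2. Row orthogonality: sum_m chi_k(m) conj(chi_l(m)) = 3 * [k = l].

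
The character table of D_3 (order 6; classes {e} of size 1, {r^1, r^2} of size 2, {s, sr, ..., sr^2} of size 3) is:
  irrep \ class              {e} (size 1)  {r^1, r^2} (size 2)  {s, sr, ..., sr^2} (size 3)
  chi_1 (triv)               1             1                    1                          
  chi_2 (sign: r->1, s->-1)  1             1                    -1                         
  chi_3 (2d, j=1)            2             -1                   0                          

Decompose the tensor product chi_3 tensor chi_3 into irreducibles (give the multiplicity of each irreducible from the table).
chi_3 tensor chi_3 = chi_1 + chi_2 + chi_3 (all other irreducibles have multiplicity 0).

Solution. The character of a tensor product is the pointwise product (chi_3 * chi_3)(C) = chi_3(C) * chi_3(C):
  {e}: (2)*(2), {r^1, r^2}: (-1)*(-1), {s, sr, ..., sr^2}: (0)*(0)
so (chi_3 * chi_3) takes values
  {e} -> 4, {r^1, r^2} -> 1, {s, sr, ..., sr^2} -> 0.
Now take the inner product of this character with each irreducible chi from the table, <chi_3*chi_3, chi> = (1/6) sum_C |C| (chi_3*chi_3)(C) conj(chi(C)):
  <chi_3*chi_3, chi_1> = (1/6)[1*(4)*conj(1) + 2*(1)*conj(1) + 3*(0)*conj(1)]
      = (1/6)[(4) + (2) + (0)] = 6/6 = 1
  <chi_3*chi_3, chi_2> = (1/6)[1*(4)*conj(1) + 2*(1)*conj(1) + 3*(0)*conj(-1)]
      = (1/6)[(4) + (2) + (0)] = 6/6 = 1
  <chi_3*chi_3, chi_3> = (1/6)[1*(4)*conj(2) + 2*(1)*conj(-1) + 3*(0)*conj(0)]
      = (1/6)[(8) + (-2) + (0)] = 6/6 = 1
Hence the multiplicities are chi_1: 1, chi_2: 1, chi_3: 1. Dimension check: dim(chi_3)*dim(chi_3) = 2*2 = 4 and sum (mult * dim) = 1*1 + 1*1 + 1*2 = 4.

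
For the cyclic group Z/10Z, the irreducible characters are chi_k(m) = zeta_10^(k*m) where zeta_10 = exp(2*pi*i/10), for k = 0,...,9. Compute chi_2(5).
chi_2(5) = zeta_10^10 = 1

Derivation: chi_2(5) = zeta_10^(2*5) = zeta_10^10. Since zeta_10^10 = 1, this equals zeta_10^0 = exp(2*pi*i*0/10) = 1.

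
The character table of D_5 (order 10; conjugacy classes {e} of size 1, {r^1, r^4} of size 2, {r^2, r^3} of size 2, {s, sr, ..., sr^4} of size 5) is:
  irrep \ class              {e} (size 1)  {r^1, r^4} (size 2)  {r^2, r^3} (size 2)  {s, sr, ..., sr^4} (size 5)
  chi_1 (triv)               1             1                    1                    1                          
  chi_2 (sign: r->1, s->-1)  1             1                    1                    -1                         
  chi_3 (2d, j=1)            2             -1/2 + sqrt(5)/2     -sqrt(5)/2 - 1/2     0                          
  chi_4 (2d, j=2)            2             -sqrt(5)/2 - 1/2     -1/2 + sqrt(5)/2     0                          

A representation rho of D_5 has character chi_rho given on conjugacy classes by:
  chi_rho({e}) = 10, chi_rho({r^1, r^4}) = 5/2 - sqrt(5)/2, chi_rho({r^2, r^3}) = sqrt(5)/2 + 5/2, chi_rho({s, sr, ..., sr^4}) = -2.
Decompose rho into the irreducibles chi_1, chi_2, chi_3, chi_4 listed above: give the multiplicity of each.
Multiplicities: chi_1: 1, chi_2: 3, chi_3: 1, chi_4: 2.

Reasoning: Use <chi_rho, chi> = (1/|G|) sum_C |C| * chi_rho(C) * conj(chi(C)) with |G| = 10 for each irreducible chi in the table:
  <chi_rho, chi_1> = (1/10)[1*(10)*conj(1) + 2*(5/2 - sqrt(5)/2)*conj(1) + 2*(sqrt(5)/2 + 5/2)*conj(1) + 5*(-2)*conj(1)]
      = (1/10)[(10) + (5 - sqrt(5)) + (sqrt(5) + 5) + (-10)] = 10/10 = 1
  <chi_rho, chi_2> = (1/10)[1*(10)*conj(1) + 2*(5/2 - sqrt(5)/2)*conj(1) + 2*(sqrt(5)/2 + 5/2)*conj(1) + 5*(-2)*conj(-1)]
      = (1/10)[(10) + (5 - sqrt(5)) + (sqrt(5) + 5) + (10)] = 30/10 = 3
  <chi_rho, chi_3> = (1/10)[1*(10)*conj(2) + 2*(5/2 - sqrt(5)/2)*conj(-1/2 + sqrt(5)/2) + 2*(sqrt(5)/2 + 5/2)*conj(-sqrt(5)/2 - 1/2) + 5*(-2)*conj(0)]
      = (1/10)[(20) + (-5 + 3*sqrt(5)) + (-3*sqrt(5) - 5) + (0)] = 10/10 = 1
  <chi_rho, chi_4> = (1/10)[1*(10)*conj(2) + 2*(5/2 - sqrt(5)/2)*conj(-sqrt(5)/2 - 1/2) + 2*(sqrt(5)/2 + 5/2)*conj(-1/2 + sqrt(5)/2) + 5*(-2)*conj(0)]
      = (1/10)[(20) + (-2*sqrt(5)) + (2*sqrt(5)) + (0)] = 20/10 = 2
Dimension check: dim(rho) = sum (mult * dim) = 1*1 + 3*1 + 1*2 + 2*2 = 10 = chi_rho(e) = 10.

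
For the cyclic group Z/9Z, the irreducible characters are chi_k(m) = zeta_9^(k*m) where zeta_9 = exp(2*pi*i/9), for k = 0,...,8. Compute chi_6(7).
chi_6(7) = zeta_9^42 = exp(-2*I*pi/3)

Argument: chi_6(7) = zeta_9^(6*7) = zeta_9^42. Since zeta_9^9 = 1, this equals zeta_9^6 = exp(2*pi*i*6/9) = exp(-2*I*pi/3).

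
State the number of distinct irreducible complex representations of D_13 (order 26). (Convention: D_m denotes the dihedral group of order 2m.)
8

Solution. The number of irreducible complex representations of a finite group equals its number of conjugacy classes. D_13 has 8 conjugacy classes ((n+3)/2 for n odd), so D_13 (order 26) has exactly 8 irreducible complex representations.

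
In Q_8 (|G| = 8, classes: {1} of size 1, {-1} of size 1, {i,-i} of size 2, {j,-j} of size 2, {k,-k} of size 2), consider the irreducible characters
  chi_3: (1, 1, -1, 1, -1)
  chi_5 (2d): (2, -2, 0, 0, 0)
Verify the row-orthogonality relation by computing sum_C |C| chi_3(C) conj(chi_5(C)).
Sum = 0; so <chi_3, chi_5> = 0 (distinct irreducibles are orthogonal).

Compute term by term over conjugacy classes (|C| * chi_3(C) * conj(chi_5(C))):
  1*(1)*conj(2) + 1*(1)*conj(-2) + 2*(-1)*conj(0) + 2*(1)*conj(0) + 2*(-1)*conj(0)
  = (2) + (-2) + (0) + (0) + (0)
  = 0.
Dividing by |G| = 8 gives 0/8 = 0, matching the row-orthogonality relation <chi_3, chi_5> = [chi_3 = chi_5].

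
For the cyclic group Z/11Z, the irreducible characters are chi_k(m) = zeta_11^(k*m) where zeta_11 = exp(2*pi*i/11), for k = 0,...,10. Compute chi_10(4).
chi_10(4) = zeta_11^40 = exp(-8*I*pi/11)

Details: chi_10(4) = zeta_11^(10*4) = zeta_11^40. Since zeta_11^11 = 1, this equals zeta_11^7 = exp(2*pi*i*7/11) = exp(-8*I*pi/11).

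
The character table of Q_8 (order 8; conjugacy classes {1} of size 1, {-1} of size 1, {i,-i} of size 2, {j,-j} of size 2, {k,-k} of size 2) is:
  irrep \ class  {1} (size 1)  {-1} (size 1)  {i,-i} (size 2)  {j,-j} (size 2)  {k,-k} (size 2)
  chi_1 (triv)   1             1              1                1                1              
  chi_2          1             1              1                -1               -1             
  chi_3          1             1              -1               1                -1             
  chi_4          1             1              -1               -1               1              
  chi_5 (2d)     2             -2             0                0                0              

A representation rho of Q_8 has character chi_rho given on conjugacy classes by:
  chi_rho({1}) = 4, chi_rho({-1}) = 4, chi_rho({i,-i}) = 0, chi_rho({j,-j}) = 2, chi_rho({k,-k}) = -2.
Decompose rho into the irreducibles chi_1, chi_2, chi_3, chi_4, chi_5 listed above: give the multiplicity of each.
Multiplicities: chi_1: 1, chi_2: 1, chi_3: 2, chi_4: 0, chi_5: 0.

Reasoning: Use <chi_rho, chi> = (1/|G|) sum_C |C| * chi_rho(C) * conj(chi(C)) with |G| = 8 for each irreducible chi in the table:
  <chi_rho, chi_1> = (1/8)[1*(4)*conj(1) + 1*(4)*conj(1) + 2*(0)*conj(1) + 2*(2)*conj(1) + 2*(-2)*conj(1)]
      = (1/8)[(4) + (4) + (0) + (4) + (-4)] = 8/8 = 1
  <chi_rho, chi_2> = (1/8)[1*(4)*conj(1) + 1*(4)*conj(1) + 2*(0)*conj(1) + 2*(2)*conj(-1) + 2*(-2)*conj(-1)]
      = (1/8)[(4) + (4) + (0) + (-4) + (4)] = 8/8 = 1
  <chi_rho, chi_3> = (1/8)[1*(4)*conj(1) + 1*(4)*conj(1) + 2*(0)*conj(-1) + 2*(2)*conj(1) + 2*(-2)*conj(-1)]
      = (1/8)[(4) + (4) + (0) + (4) + (4)] = 16/8 = 2
  <chi_rho, chi_4> = (1/8)[1*(4)*conj(1) + 1*(4)*conj(1) + 2*(0)*conj(-1) + 2*(2)*conj(-1) + 2*(-2)*conj(1)]
      = (1/8)[(4) + (4) + (0) + (-4) + (-4)] = 0/8 = 0
  <chi_rho, chi_5> = (1/8)[1*(4)*conj(2) + 1*(4)*conj(-2) + 2*(0)*conj(0) + 2*(2)*conj(0) + 2*(-2)*conj(0)]
      = (1/8)[(8) + (-8) + (0) + (0) + (0)] = 0/8 = 0
Dimension check: dim(rho) = sum (mult * dim) = 1*1 + 1*1 + 2*1 + 0*1 + 0*2 = 4 = chi_rho(e) = 4.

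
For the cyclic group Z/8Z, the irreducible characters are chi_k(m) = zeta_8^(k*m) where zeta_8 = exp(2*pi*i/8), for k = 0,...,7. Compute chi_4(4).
chi_4(4) = zeta_8^16 = 1

Derivation: chi_4(4) = zeta_8^(4*4) = zeta_8^16. Since zeta_8^8 = 1, this equals zeta_8^0 = exp(2*pi*i*0/8) = 1.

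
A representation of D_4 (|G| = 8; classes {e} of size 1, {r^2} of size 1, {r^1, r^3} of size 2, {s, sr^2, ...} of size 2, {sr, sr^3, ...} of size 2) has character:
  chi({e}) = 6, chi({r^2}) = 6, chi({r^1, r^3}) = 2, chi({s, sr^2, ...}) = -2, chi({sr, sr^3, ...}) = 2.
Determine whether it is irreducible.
Not irreducible (reducible): <chi, chi> = 12 > 1.

Reasoning: <chi, chi> = (1/|G|) sum_C |C| * |chi(C)|^2 = (1/8)[1*|6|^2 + 1*|6|^2 + 2*|2|^2 + 2*|-2|^2 + 2*|2|^2]
  = (1/8)[(36) + (36) + (8) + (8) + (8)] = 96/8 = 12.
A character is irreducible iff <chi, chi> = 1, so this representation is reducible.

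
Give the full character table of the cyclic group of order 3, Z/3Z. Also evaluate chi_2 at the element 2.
Character table of Z/3Z (irreps indexed chi_0,...,chi_2 with chi_k(m) = zeta_3^(k*m), zeta_3 = exp(2*pi*i/3)):
  irrep \ class  {0} (size 1)  {1} (size 1)    {2} (size 1)  
  chi_0          1             1               1             
  chi_1          1             exp(2*I*pi/3)   exp(-2*I*pi/3)
  chi_2          1             exp(-2*I*pi/3)  exp(2*I*pi/3) 

Spot check: chi_2(2) = zeta_3^(2*2) = zeta_3^4 = exp(2*I*pi/3).

Explanation: Z/3Z is abelian, so all 3 irreducible complex representations are 1-dimensional. They are given by chi_k(m) = zeta_3^(k*m) for k = 0,...,2. Row orthogonality: sum_m chi_k(m) conj(chi_l(m)) = 3 * [k = l].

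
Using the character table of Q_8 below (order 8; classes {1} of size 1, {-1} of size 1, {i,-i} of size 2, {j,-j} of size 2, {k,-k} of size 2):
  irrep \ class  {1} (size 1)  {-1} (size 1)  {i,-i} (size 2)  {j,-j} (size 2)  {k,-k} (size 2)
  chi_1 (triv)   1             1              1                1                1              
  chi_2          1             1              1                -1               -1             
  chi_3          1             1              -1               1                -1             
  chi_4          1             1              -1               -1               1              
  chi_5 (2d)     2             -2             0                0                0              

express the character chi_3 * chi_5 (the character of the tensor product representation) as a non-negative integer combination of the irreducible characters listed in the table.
chi_3 tensor chi_5 = chi_5 (all other irreducibles have multiplicity 0).

Solution. The character of a tensor product is the pointwise product (chi_3 * chi_5)(C) = chi_3(C) * chi_5(C):
  {1}: (1)*(2), {-1}: (1)*(-2), {i,-i}: (-1)*(0), {j,-j}: (1)*(0), {k,-k}: (-1)*(0)
so (chi_3 * chi_5) takes values
  {1} -> 2, {-1} -> -2, {i,-i} -> 0, {j,-j} -> 0, {k,-k} -> 0.
Now take the inner product of this character with each irreducible chi from the table, <chi_3*chi_5, chi> = (1/8) sum_C |C| (chi_3*chi_5)(C) conj(chi(C)):
  <chi_3*chi_5, chi_1> = (1/8)[1*(2)*conj(1) + 1*(-2)*conj(1) + 2*(0)*conj(1) + 2*(0)*conj(1) + 2*(0)*conj(1)]
      = (1/8)[(2) + (-2) + (0) + (0) + (0)] = 0/8 = 0
  <chi_3*chi_5, chi_2> = (1/8)[1*(2)*conj(1) + 1*(-2)*conj(1) + 2*(0)*conj(1) + 2*(0)*conj(-1) + 2*(0)*conj(-1)]
      = (1/8)[(2) + (-2) + (0) + (0) + (0)] = 0/8 = 0
  <chi_3*chi_5, chi_3> = (1/8)[1*(2)*conj(1) + 1*(-2)*conj(1) + 2*(0)*conj(-1) + 2*(0)*conj(1) + 2*(0)*conj(-1)]
      = (1/8)[(2) + (-2) + (0) + (0) + (0)] = 0/8 = 0
  <chi_3*chi_5, chi_4> = (1/8)[1*(2)*conj(1) + 1*(-2)*conj(1) + 2*(0)*conj(-1) + 2*(0)*conj(-1) + 2*(0)*conj(1)]
      = (1/8)[(2) + (-2) + (0) + (0) + (0)] = 0/8 = 0
  <chi_3*chi_5, chi_5> = (1/8)[1*(2)*conj(2) + 1*(-2)*conj(-2) + 2*(0)*conj(0) + 2*(0)*conj(0) + 2*(0)*conj(0)]
      = (1/8)[(4) + (4) + (0) + (0) + (0)] = 8/8 = 1
Hence the multiplicities are chi_5: 1. Dimension check: dim(chi_3)*dim(chi_5) = 1*2 = 2 and sum (mult * dim) = 1*2 = 2.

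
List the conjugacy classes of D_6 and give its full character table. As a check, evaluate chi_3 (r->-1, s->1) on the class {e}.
Conjugacy classes: {e} of size 1, {r^3} of size 1, {r^1, r^5} of size 2, {r^2, r^4} of size 2, {s, sr^2, ...} of size 3, {sr, sr^3, ...} of size 3.
Character table:
  irrep \ class              {e} (size 1)  {r^3} (size 1)  {r^1, r^5} (size 2)  {r^2, r^4} (size 2)  {s, sr^2, ...} (size 3)  {sr, sr^3, ...} (size 3)
  chi_1 (triv)               1             1               1                    1                    1                        1                       
  chi_2 (sign: r->1, s->-1)  1             1               1                    1                    -1                       -1                      
  chi_3 (r->-1, s->1)        1             -1              -1                   1                    1                        -1                      
  chi_4 (r->-1, s->-1)       1             -1              -1                   1                    -1                       1                       
  chi_5 (2d, j=1)            2             -2              1                    -1                   0                        0                       
  chi_6 (2d, j=2)            2             2               -1                   -1                   0                        0                       

Spot check: chi_3 (r->-1, s->1) on {e} = 1.

Reasoning: D_6 has order 2*6 = 12 with 6 conjugacy classes, hence 6 irreducibles. Sum of squared dims 1 + 1 + 1 + 1 + 4 + 4 = 12 = |G|. Linear characters come from the abelianisation; the 2-dimensional irreps have character r^k -> 2*cos(2*pi*j*k/6), reflections -> 0.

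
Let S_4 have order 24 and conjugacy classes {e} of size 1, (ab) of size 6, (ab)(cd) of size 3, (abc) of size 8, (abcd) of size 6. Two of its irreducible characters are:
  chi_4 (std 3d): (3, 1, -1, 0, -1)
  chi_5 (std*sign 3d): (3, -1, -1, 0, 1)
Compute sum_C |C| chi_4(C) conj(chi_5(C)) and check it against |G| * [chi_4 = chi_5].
Sum = 0; so <chi_4, chi_5> = 0 (distinct irreducibles are orthogonal).

Compute term by term over conjugacy classes (|C| * chi_4(C) * conj(chi_5(C))):
  1*(3)*conj(3) + 6*(1)*conj(-1) + 3*(-1)*conj(-1) + 8*(0)*conj(0) + 6*(-1)*conj(1)
  = (9) + (-6) + (3) + (0) + (-6)
  = 0.
Dividing by |G| = 24 gives 0/24 = 0, matching the row-orthogonality relation <chi_4, chi_5> = [chi_4 = chi_5].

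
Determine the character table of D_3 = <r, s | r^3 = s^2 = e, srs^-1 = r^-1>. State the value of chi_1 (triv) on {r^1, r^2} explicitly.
Conjugacy classes: {e} of size 1, {r^1, r^2} of size 2, {s, sr, ..., sr^2} of size 3.
Character table:
  irrep \ class              {e} (size 1)  {r^1, r^2} (size 2)  {s, sr, ..., sr^2} (size 3)
  chi_1 (triv)               1             1                    1                          
  chi_2 (sign: r->1, s->-1)  1             1                    -1                         
  chi_3 (2d, j=1)            2             -1                   0                          

Spot check: chi_1 (triv) on {r^1, r^2} = 1.

Solution. D_3 has order 2*3 = 6 with 3 conjugacy classes, hence 3 irreducibles. Sum of squared dims 1 + 1 + 4 = 6 = |G|. Linear characters come from the abelianisation; the 2-dimensional irreps have character r^k -> 2*cos(2*pi*j*k/3), reflections -> 0.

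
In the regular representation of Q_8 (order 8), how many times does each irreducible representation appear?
Each irreducible V_i of dimension d_i appears with multiplicity d_i, i.e. rho_reg = (direct sum over all irreducibles V_i) d_i V_i. The irreducible dimensions for Q_8 are 1, 1, 1, 1, 2: 4 irreducibles of dimension 1, each with multiplicity 1; 1 irreducible of dimension 2, with multiplicity 2. Total dimension 4*1*1 + 1*2*2 = 8 = |G|.

Reasoning: General theorem: in the regular representation of a finite group G, each irreducible appears with multiplicity equal to its dimension. Check: dim(rho_reg) = sum d_i^2 = 1 + 1 + 1 + 1 + 4 = 8 = |G|.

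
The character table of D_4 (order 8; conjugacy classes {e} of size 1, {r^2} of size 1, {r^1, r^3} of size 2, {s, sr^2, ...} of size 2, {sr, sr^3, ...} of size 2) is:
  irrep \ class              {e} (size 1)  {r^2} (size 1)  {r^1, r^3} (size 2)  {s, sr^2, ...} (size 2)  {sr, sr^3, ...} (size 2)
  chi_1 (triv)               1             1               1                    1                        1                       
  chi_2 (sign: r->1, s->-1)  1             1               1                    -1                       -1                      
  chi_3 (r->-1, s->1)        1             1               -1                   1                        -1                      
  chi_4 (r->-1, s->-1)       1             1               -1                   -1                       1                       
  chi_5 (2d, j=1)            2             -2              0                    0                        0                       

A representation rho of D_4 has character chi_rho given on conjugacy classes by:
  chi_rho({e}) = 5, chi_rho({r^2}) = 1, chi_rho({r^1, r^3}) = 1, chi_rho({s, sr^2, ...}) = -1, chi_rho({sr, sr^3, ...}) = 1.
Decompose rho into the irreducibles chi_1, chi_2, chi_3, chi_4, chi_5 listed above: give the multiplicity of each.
Multiplicities: chi_1: 1, chi_2: 1, chi_3: 0, chi_4: 1, chi_5: 1.

Details: Use <chi_rho, chi> = (1/|G|) sum_C |C| * chi_rho(C) * conj(chi(C)) with |G| = 8 for each irreducible chi in the table:
  <chi_rho, chi_1> = (1/8)[1*(5)*conj(1) + 1*(1)*conj(1) + 2*(1)*conj(1) + 2*(-1)*conj(1) + 2*(1)*conj(1)]
      = (1/8)[(5) + (1) + (2) + (-2) + (2)] = 8/8 = 1
  <chi_rho, chi_2> = (1/8)[1*(5)*conj(1) + 1*(1)*conj(1) + 2*(1)*conj(1) + 2*(-1)*conj(-1) + 2*(1)*conj(-1)]
      = (1/8)[(5) + (1) + (2) + (2) + (-2)] = 8/8 = 1
  <chi_rho, chi_3> = (1/8)[1*(5)*conj(1) + 1*(1)*conj(1) + 2*(1)*conj(-1) + 2*(-1)*conj(1) + 2*(1)*conj(-1)]
      = (1/8)[(5) + (1) + (-2) + (-2) + (-2)] = 0/8 = 0
  <chi_rho, chi_4> = (1/8)[1*(5)*conj(1) + 1*(1)*conj(1) + 2*(1)*conj(-1) + 2*(-1)*conj(-1) + 2*(1)*conj(1)]
      = (1/8)[(5) + (1) + (-2) + (2) + (2)] = 8/8 = 1
  <chi_rho, chi_5> = (1/8)[1*(5)*conj(2) + 1*(1)*conj(-2) + 2*(1)*conj(0) + 2*(-1)*conj(0) + 2*(1)*conj(0)]
      = (1/8)[(10) + (-2) + (0) + (0) + (0)] = 8/8 = 1
Dimension check: dim(rho) = sum (mult * dim) = 1*1 + 1*1 + 0*1 + 1*1 + 1*2 = 5 = chi_rho(e) = 5.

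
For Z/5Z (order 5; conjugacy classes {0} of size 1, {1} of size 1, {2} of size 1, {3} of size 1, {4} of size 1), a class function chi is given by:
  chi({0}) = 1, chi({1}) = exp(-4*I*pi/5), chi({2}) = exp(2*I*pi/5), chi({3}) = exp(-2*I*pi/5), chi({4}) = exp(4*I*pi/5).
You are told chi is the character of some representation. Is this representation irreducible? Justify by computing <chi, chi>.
Irreducible: <chi, chi> = 1.

Proof sketch: <chi, chi> = (1/|G|) sum_C |C| * |chi(C)|^2 = (1/5)[1*|1|^2 + 1*|exp(-4*I*pi/5)|^2 + 1*|exp(2*I*pi/5)|^2 + 1*|exp(-2*I*pi/5)|^2 + 1*|exp(4*I*pi/5)|^2]
  = (1/5)[(1) + (1) + (1) + (1) + (1)] = 5/5 = 1.
(Exp terms are combined using exp(i*s)*conj(exp(i*t)) = exp(i*(s-t)), and sums of them are collapsed using the identity that for every m > 1 the m distinct m-th roots of unity sum to 0, e.g. 1 + exp(2*I*pi/3) + exp(-2*I*pi/3) = 0.)
A character is irreducible iff <chi, chi> = 1, so this representation is irreducible.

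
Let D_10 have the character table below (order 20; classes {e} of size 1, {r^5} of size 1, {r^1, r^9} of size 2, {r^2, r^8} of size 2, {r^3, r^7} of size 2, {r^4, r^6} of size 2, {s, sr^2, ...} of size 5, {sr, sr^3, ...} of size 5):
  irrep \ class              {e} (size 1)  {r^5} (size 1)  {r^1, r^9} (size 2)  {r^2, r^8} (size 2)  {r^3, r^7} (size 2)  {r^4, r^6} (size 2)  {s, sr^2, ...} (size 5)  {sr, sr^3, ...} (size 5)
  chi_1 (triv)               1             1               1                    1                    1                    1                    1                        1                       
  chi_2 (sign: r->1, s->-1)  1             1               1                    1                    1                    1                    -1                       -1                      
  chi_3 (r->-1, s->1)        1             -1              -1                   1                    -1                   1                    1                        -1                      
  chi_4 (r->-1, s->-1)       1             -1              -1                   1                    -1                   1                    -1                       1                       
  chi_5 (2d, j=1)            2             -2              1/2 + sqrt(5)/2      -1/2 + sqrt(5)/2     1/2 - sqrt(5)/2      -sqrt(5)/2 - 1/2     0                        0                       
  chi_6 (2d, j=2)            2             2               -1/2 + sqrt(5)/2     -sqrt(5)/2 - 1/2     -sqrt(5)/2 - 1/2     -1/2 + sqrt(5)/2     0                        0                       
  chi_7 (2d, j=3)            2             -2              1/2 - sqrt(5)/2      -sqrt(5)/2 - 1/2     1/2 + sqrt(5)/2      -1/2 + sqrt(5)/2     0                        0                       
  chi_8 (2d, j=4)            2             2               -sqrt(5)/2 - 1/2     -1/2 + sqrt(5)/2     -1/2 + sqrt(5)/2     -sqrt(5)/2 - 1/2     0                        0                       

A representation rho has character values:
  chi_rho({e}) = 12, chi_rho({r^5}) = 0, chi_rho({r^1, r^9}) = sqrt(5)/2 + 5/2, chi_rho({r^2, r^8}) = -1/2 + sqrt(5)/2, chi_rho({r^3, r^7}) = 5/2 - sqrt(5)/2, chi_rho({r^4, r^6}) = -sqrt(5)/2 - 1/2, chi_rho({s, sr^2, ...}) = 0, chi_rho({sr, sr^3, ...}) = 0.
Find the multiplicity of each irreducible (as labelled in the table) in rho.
Multiplicities: chi_1: 1, chi_2: 1, chi_3: 0, chi_4: 0, chi_5: 2, chi_6: 1, chi_7: 1, chi_8: 1.

Proof sketch: Use <chi_rho, chi> = (1/|G|) sum_C |C| * chi_rho(C) * conj(chi(C)) with |G| = 20 for each irreducible chi in the table:
  <chi_rho, chi_1> = (1/20)[1*(12)*conj(1) + 1*(0)*conj(1) + 2*(sqrt(5)/2 + 5/2)*conj(1) + 2*(-1/2 + sqrt(5)/2)*conj(1) + 2*(5/2 - sqrt(5)/2)*conj(1) + 2*(-sqrt(5)/2 - 1/2)*conj(1) + 5*(0)*conj(1) + 5*(0)*conj(1)]
      = (1/20)[(12) + (0) + (sqrt(5) + 5) + (-1 + sqrt(5)) + (5 - sqrt(5)) + (-sqrt(5) - 1) + (0) + (0)] = 20/20 = 1
  <chi_rho, chi_2> = (1/20)[1*(12)*conj(1) + 1*(0)*conj(1) + 2*(sqrt(5)/2 + 5/2)*conj(1) + 2*(-1/2 + sqrt(5)/2)*conj(1) + 2*(5/2 - sqrt(5)/2)*conj(1) + 2*(-sqrt(5)/2 - 1/2)*conj(1) + 5*(0)*conj(-1) + 5*(0)*conj(-1)]
      = (1/20)[(12) + (0) + (sqrt(5) + 5) + (-1 + sqrt(5)) + (5 - sqrt(5)) + (-sqrt(5) - 1) + (0) + (0)] = 20/20 = 1
  <chi_rho, chi_3> = (1/20)[1*(12)*conj(1) + 1*(0)*conj(-1) + 2*(sqrt(5)/2 + 5/2)*conj(-1) + 2*(-1/2 + sqrt(5)/2)*conj(1) + 2*(5/2 - sqrt(5)/2)*conj(-1) + 2*(-sqrt(5)/2 - 1/2)*conj(1) + 5*(0)*conj(1) + 5*(0)*conj(-1)]
      = (1/20)[(12) + (0) + (-5 - sqrt(5)) + (-1 + sqrt(5)) + (-5 + sqrt(5)) + (-sqrt(5) - 1) + (0) + (0)] = 0/20 = 0
  <chi_rho, chi_4> = (1/20)[1*(12)*conj(1) + 1*(0)*conj(-1) + 2*(sqrt(5)/2 + 5/2)*conj(-1) + 2*(-1/2 + sqrt(5)/2)*conj(1) + 2*(5/2 - sqrt(5)/2)*conj(-1) + 2*(-sqrt(5)/2 - 1/2)*conj(1) + 5*(0)*conj(-1) + 5*(0)*conj(1)]
      = (1/20)[(12) + (0) + (-5 - sqrt(5)) + (-1 + sqrt(5)) + (-5 + sqrt(5)) + (-sqrt(5) - 1) + (0) + (0)] = 0/20 = 0
  <chi_rho, chi_5> = (1/20)[1*(12)*conj(2) + 1*(0)*conj(-2) + 2*(sqrt(5)/2 + 5/2)*conj(1/2 + sqrt(5)/2) + 2*(-1/2 + sqrt(5)/2)*conj(-1/2 + sqrt(5)/2) + 2*(5/2 - sqrt(5)/2)*conj(1/2 - sqrt(5)/2) + 2*(-sqrt(5)/2 - 1/2)*conj(-sqrt(5)/2 - 1/2) + 5*(0)*conj(0) + 5*(0)*conj(0)]
      = (1/20)[(24) + (0) + (5 + 3*sqrt(5)) + (3 - sqrt(5)) + (5 - 3*sqrt(5)) + (sqrt(5) + 3) + (0) + (0)] = 40/20 = 2
  <chi_rho, chi_6> = (1/20)[1*(12)*conj(2) + 1*(0)*conj(2) + 2*(sqrt(5)/2 + 5/2)*conj(-1/2 + sqrt(5)/2) + 2*(-1/2 + sqrt(5)/2)*conj(-sqrt(5)/2 - 1/2) + 2*(5/2 - sqrt(5)/2)*conj(-sqrt(5)/2 - 1/2) + 2*(-sqrt(5)/2 - 1/2)*conj(-1/2 + sqrt(5)/2) + 5*(0)*conj(0) + 5*(0)*conj(0)]
      = (1/20)[(24) + (0) + (2*sqrt(5)) + (-2) + (-2*sqrt(5)) + (-2) + (0) + (0)] = 20/20 = 1
  <chi_rho, chi_7> = (1/20)[1*(12)*conj(2) + 1*(0)*conj(-2) + 2*(sqrt(5)/2 + 5/2)*conj(1/2 - sqrt(5)/2) + 2*(-1/2 + sqrt(5)/2)*conj(-sqrt(5)/2 - 1/2) + 2*(5/2 - sqrt(5)/2)*conj(1/2 + sqrt(5)/2) + 2*(-sqrt(5)/2 - 1/2)*conj(-1/2 + sqrt(5)/2) + 5*(0)*conj(0) + 5*(0)*conj(0)]
      = (1/20)[(24) + (0) + (-2*sqrt(5)) + (-2) + (2*sqrt(5)) + (-2) + (0) + (0)] = 20/20 = 1
  <chi_rho, chi_8> = (1/20)[1*(12)*conj(2) + 1*(0)*conj(2) + 2*(sqrt(5)/2 + 5/2)*conj(-sqrt(5)/2 - 1/2) + 2*(-1/2 + sqrt(5)/2)*conj(-1/2 + sqrt(5)/2) + 2*(5/2 - sqrt(5)/2)*conj(-1/2 + sqrt(5)/2) + 2*(-sqrt(5)/2 - 1/2)*conj(-sqrt(5)/2 - 1/2) + 5*(0)*conj(0) + 5*(0)*conj(0)]
      = (1/20)[(24) + (0) + (-3*sqrt(5) - 5) + (3 - sqrt(5)) + (-5 + 3*sqrt(5)) + (sqrt(5) + 3) + (0) + (0)] = 20/20 = 1
Dimension check: dim(rho) = sum (mult * dim) = 1*1 + 1*1 + 0*1 + 0*1 + 2*2 + 1*2 + 1*2 + 1*2 = 12 = chi_rho(e) = 12.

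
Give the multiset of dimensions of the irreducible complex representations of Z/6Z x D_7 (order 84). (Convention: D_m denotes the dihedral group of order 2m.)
Dimensions: 1, 1, 1, 1, 1, 1, 1, 1, 1, 1, 1, 1, 2, 2, 2, 2, 2, 2, 2, 2, 2, 2, 2, 2, 2, 2, 2, 2, 2, 2

Explanation: There are 30 irreducibles (= number of conjugacy classes). Their dimensions d_i satisfy sum d_i^2 = |G| = 84: 1 + 1 + 1 + 1 + 1 + 1 + 1 + 1 + 1 + 1 + 1 + 1 + 4 + 4 + 4 + 4 + 4 + 4 + 4 + 4 + 4 + 4 + 4 + 4 + 4 + 4 + 4 + 4 + 4 + 4 = 84. (For the product with Z/6Z: each of the 6 1-dim characters of Z/6Z tensors with each irrep of D_7, giving 6 copies of each D_7-dimension.)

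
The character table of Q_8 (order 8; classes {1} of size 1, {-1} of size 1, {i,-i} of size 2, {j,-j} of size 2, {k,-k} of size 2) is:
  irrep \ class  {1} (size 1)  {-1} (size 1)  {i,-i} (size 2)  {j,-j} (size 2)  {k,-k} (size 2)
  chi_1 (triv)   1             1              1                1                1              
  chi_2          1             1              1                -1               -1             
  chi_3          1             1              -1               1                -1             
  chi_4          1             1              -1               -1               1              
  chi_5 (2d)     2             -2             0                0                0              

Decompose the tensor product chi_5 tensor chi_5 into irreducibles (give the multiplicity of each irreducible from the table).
chi_5 tensor chi_5 = chi_1 + chi_2 + chi_3 + chi_4 (all other irreducibles have multiplicity 0).

Explanation: The character of a tensor product is the pointwise product (chi_5 * chi_5)(C) = chi_5(C) * chi_5(C):
  {1}: (2)*(2), {-1}: (-2)*(-2), {i,-i}: (0)*(0), {j,-j}: (0)*(0), {k,-k}: (0)*(0)
so (chi_5 * chi_5) takes values
  {1} -> 4, {-1} -> 4, {i,-i} -> 0, {j,-j} -> 0, {k,-k} -> 0.
Now take the inner product of this character with each irreducible chi from the table, <chi_5*chi_5, chi> = (1/8) sum_C |C| (chi_5*chi_5)(C) conj(chi(C)):
  <chi_5*chi_5, chi_1> = (1/8)[1*(4)*conj(1) + 1*(4)*conj(1) + 2*(0)*conj(1) + 2*(0)*conj(1) + 2*(0)*conj(1)]
      = (1/8)[(4) + (4) + (0) + (0) + (0)] = 8/8 = 1
  <chi_5*chi_5, chi_2> = (1/8)[1*(4)*conj(1) + 1*(4)*conj(1) + 2*(0)*conj(1) + 2*(0)*conj(-1) + 2*(0)*conj(-1)]
      = (1/8)[(4) + (4) + (0) + (0) + (0)] = 8/8 = 1
  <chi_5*chi_5, chi_3> = (1/8)[1*(4)*conj(1) + 1*(4)*conj(1) + 2*(0)*conj(-1) + 2*(0)*conj(1) + 2*(0)*conj(-1)]
      = (1/8)[(4) + (4) + (0) + (0) + (0)] = 8/8 = 1
  <chi_5*chi_5, chi_4> = (1/8)[1*(4)*conj(1) + 1*(4)*conj(1) + 2*(0)*conj(-1) + 2*(0)*conj(-1) + 2*(0)*conj(1)]
      = (1/8)[(4) + (4) + (0) + (0) + (0)] = 8/8 = 1
  <chi_5*chi_5, chi_5> = (1/8)[1*(4)*conj(2) + 1*(4)*conj(-2) + 2*(0)*conj(0) + 2*(0)*conj(0) + 2*(0)*conj(0)]
      = (1/8)[(8) + (-8) + (0) + (0) + (0)] = 0/8 = 0
Hence the multiplicities are chi_1: 1, chi_2: 1, chi_3: 1, chi_4: 1. Dimension check: dim(chi_5)*dim(chi_5) = 2*2 = 4 and sum (mult * dim) = 1*1 + 1*1 + 1*1 + 1*1 = 4.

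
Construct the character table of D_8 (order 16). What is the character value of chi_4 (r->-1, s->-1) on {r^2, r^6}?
Conjugacy classes: {e} of size 1, {r^4} of size 1, {r^1, r^7} of size 2, {r^2, r^6} of size 2, {r^3, r^5} of size 2, {s, sr^2, ...} of size 4, {sr, sr^3, ...} of size 4.
Character table:
  irrep \ class              {e} (size 1)  {r^4} (size 1)  {r^1, r^7} (size 2)  {r^2, r^6} (size 2)  {r^3, r^5} (size 2)  {s, sr^2, ...} (size 4)  {sr, sr^3, ...} (size 4)
  chi_1 (triv)               1             1               1                    1                    1                    1                        1                       
  chi_2 (sign: r->1, s->-1)  1             1               1                    1                    1                    -1                       -1                      
  chi_3 (r->-1, s->1)        1             1               -1                   1                    -1                   1                        -1                      
  chi_4 (r->-1, s->-1)       1             1               -1                   1                    -1                   -1                       1                       
  chi_5 (2d, j=1)            2             -2              sqrt(2)              0                    -sqrt(2)             0                        0                       
  chi_6 (2d, j=2)            2             2               0                    -2                   0                    0                        0                       
  chi_7 (2d, j=3)            2             -2              -sqrt(2)             0                    sqrt(2)              0                        0                       

Spot check: chi_4 (r->-1, s->-1) on {r^2, r^6} = 1.

Explanation: D_8 has order 2*8 = 16 with 7 conjugacy classes, hence 7 irreducibles. Sum of squared dims 1 + 1 + 1 + 1 + 4 + 4 + 4 = 16 = |G|. Linear characters come from the abelianisation; the 2-dimensional irreps have character r^k -> 2*cos(2*pi*j*k/8), reflections -> 0.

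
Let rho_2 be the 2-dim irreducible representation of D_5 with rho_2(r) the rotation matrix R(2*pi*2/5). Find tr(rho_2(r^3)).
chi_{rho_2}(r^3) = 2*cos(2*pi*2*3/5) = -1/2 + sqrt(5)/2

Why: rho_2(r^3) is rotation by angle 2*pi*2*3/5, whose trace is 2*cos(2*pi*2*3/5) = -1/2 + sqrt(5)/2.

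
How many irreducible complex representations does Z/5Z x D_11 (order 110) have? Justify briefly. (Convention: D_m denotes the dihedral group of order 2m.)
35

Details: The number of irreducible complex representations of a finite group equals its number of conjugacy classes. For a direct product, #classes(G x H) = #classes(G) * #classes(H). Z/5Z has 5 classes (abelian), D_11 has 7 classes, so 5 * 7 = 35, so Z/5Z x D_11 (order 110) has exactly 35 irreducible complex representations.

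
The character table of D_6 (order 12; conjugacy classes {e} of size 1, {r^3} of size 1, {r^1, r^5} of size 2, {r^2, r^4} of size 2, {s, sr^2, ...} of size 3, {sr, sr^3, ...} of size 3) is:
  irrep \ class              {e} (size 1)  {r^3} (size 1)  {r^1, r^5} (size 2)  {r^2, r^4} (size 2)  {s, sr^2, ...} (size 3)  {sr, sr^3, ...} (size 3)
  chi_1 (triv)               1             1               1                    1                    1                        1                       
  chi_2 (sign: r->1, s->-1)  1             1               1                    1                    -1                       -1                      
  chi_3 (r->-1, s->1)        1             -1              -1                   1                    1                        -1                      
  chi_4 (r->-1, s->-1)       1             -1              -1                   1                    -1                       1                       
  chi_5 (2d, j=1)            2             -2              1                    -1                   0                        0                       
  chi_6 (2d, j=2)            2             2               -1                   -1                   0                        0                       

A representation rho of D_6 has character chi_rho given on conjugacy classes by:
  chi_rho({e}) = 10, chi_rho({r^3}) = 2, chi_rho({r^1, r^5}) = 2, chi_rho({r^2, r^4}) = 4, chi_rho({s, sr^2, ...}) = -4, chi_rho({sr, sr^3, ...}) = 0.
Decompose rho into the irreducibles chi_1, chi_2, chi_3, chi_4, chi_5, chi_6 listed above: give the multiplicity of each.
Multiplicities: chi_1: 1, chi_2: 3, chi_3: 0, chi_4: 2, chi_5: 1, chi_6: 1.

Details: Use <chi_rho, chi> = (1/|G|) sum_C |C| * chi_rho(C) * conj(chi(C)) with |G| = 12 for each irreducible chi in the table:
  <chi_rho, chi_1> = (1/12)[1*(10)*conj(1) + 1*(2)*conj(1) + 2*(2)*conj(1) + 2*(4)*conj(1) + 3*(-4)*conj(1) + 3*(0)*conj(1)]
      = (1/12)[(10) + (2) + (4) + (8) + (-12) + (0)] = 12/12 = 1
  <chi_rho, chi_2> = (1/12)[1*(10)*conj(1) + 1*(2)*conj(1) + 2*(2)*conj(1) + 2*(4)*conj(1) + 3*(-4)*conj(-1) + 3*(0)*conj(-1)]
      = (1/12)[(10) + (2) + (4) + (8) + (12) + (0)] = 36/12 = 3
  <chi_rho, chi_3> = (1/12)[1*(10)*conj(1) + 1*(2)*conj(-1) + 2*(2)*conj(-1) + 2*(4)*conj(1) + 3*(-4)*conj(1) + 3*(0)*conj(-1)]
      = (1/12)[(10) + (-2) + (-4) + (8) + (-12) + (0)] = 0/12 = 0
  <chi_rho, chi_4> = (1/12)[1*(10)*conj(1) + 1*(2)*conj(-1) + 2*(2)*conj(-1) + 2*(4)*conj(1) + 3*(-4)*conj(-1) + 3*(0)*conj(1)]
      = (1/12)[(10) + (-2) + (-4) + (8) + (12) + (0)] = 24/12 = 2
  <chi_rho, chi_5> = (1/12)[1*(10)*conj(2) + 1*(2)*conj(-2) + 2*(2)*conj(1) + 2*(4)*conj(-1) + 3*(-4)*conj(0) + 3*(0)*conj(0)]
      = (1/12)[(20) + (-4) + (4) + (-8) + (0) + (0)] = 12/12 = 1
  <chi_rho, chi_6> = (1/12)[1*(10)*conj(2) + 1*(2)*conj(2) + 2*(2)*conj(-1) + 2*(4)*conj(-1) + 3*(-4)*conj(0) + 3*(0)*conj(0)]
      = (1/12)[(20) + (4) + (-4) + (-8) + (0) + (0)] = 12/12 = 1
Dimension check: dim(rho) = sum (mult * dim) = 1*1 + 3*1 + 0*1 + 2*1 + 1*2 + 1*2 = 10 = chi_rho(e) = 10.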